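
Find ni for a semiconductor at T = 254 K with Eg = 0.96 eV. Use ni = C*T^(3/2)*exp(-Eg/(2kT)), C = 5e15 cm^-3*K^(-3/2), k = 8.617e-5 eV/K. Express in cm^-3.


Step 1: Compute kT = 8.617e-5 * 254 = 0.02188718 eV
Step 2: Exponent = -Eg/(2kT) = -0.96/(2*0.02188718) = -21.93065
Step 3: T^(3/2) = 254^1.5 = 4048.09
Step 4: ni = 5e15 * 4048.09 * exp(-21.93065) = 6.05e+09 cm^-3

6.05e+09


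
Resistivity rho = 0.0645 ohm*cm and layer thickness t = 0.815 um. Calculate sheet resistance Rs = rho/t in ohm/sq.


Step 1: Convert thickness to cm: t = 0.815 um = 8.1500e-05 cm
Step 2: Rs = rho / t = 0.0645 / 8.1500e-05
Step 3: Rs = 791.4 ohm/sq

791.4


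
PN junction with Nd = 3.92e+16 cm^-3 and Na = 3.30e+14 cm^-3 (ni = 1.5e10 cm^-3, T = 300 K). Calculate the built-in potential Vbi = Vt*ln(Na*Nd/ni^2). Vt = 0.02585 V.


Step 1: Compute Na*Nd/ni^2 = 3.30e+14 * 3.92e+16 / (1.5e10)^2 = 5.7493e+10
Step 2: ln(5.7493e+10) = 24.7749
Step 3: Vbi = 0.02585 * 24.7749 = 0.64 V

0.64


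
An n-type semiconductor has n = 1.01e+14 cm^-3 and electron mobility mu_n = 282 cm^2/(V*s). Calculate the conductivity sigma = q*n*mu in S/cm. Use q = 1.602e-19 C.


Step 1: sigma = q * n * mu
Step 2: sigma = 1.602e-19 * 1.01e+14 * 282
Step 3: sigma = 4.563e-03 S/cm

4.563e-03


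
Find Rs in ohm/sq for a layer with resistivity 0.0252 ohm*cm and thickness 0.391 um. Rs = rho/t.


Step 1: Convert thickness to cm: t = 0.391 um = 3.9100e-05 cm
Step 2: Rs = rho / t = 0.0252 / 3.9100e-05
Step 3: Rs = 644.5 ohm/sq

644.5


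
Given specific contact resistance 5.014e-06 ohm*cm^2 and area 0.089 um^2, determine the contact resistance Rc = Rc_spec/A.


Step 1: Convert area to cm^2: 0.089 um^2 = 8.9000e-10 cm^2
Step 2: Rc = Rc_spec / A = 5.014e-06 / 8.9000e-10
Step 3: Rc = 5.63e+03 ohms

5.63e+03


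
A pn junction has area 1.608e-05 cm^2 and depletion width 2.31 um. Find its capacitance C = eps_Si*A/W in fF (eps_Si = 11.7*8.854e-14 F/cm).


Step 1: eps_Si = 11.7 * 8.854e-14 = 1.035918e-12 F/cm
Step 2: W in cm = 2.31 * 1e-4 = 2.31e-04 cm
Step 3: C = 1.035918e-12 * 1.608e-05 / 2.31e-04 = 7.211066e-14 F
Step 4: C = 72.11 fF

72.11


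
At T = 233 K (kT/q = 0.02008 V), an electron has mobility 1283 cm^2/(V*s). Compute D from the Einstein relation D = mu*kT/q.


Step 1: D = mu * (kT/q)
Step 2: D = 1283 * 0.02008
Step 3: D = 25.76 cm^2/s

25.76


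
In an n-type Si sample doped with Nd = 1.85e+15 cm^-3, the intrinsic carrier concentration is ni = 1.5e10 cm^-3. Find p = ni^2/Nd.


Step 1: Since Nd >> ni, n ≈ Nd = 1.85e+15 cm^-3
Step 2: p = ni^2 / n = (1.5e10)^2 / 1.85e+15
Step 3: p = 2.25e20 / 1.85e+15 = 1.22e+05 cm^-3

1.22e+05


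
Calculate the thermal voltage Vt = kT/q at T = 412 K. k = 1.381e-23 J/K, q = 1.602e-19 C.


Step 1: kT = 1.381e-23 * 412 = 5.68972e-21 J
Step 2: Vt = kT/q = 5.68972e-21 / 1.602e-19
Step 3: Vt = 0.03552 V

0.03552


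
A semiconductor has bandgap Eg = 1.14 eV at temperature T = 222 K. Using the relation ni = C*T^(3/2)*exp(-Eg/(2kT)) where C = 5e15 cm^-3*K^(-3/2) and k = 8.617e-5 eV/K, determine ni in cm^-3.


Step 1: Compute kT = 8.617e-5 * 222 = 0.01912974 eV
Step 2: Exponent = -Eg/(2kT) = -1.14/(2*0.01912974) = -29.79654
Step 3: T^(3/2) = 222^1.5 = 3307.73
Step 4: ni = 5e15 * 3307.73 * exp(-29.79654) = 1.90e+06 cm^-3

1.90e+06


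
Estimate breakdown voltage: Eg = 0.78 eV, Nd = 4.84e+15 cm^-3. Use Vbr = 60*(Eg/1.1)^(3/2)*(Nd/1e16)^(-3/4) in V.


Step 1: Eg/1.1 = 0.78/1.1 = 0.709091
Step 2: (Eg/1.1)^1.5 = 0.709091^1.5 = 0.597108
Step 3: (Nd/1e16)^(-0.75) = (0.484)^(-0.75) = 1.723320
Step 4: Vbr = 60 * 0.597108 * 1.723320 = 61.7 V

61.7


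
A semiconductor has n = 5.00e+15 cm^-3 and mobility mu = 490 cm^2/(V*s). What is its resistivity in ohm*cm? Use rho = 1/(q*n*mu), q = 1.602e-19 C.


Step 1: sigma = q * n * mu = 1.602e-19 * 5.00e+15 * 490 = 3.92490e-01 S/cm
Step 2: rho = 1 / sigma = 1 / 3.92490e-01 = 2.548 ohm*cm

2.548


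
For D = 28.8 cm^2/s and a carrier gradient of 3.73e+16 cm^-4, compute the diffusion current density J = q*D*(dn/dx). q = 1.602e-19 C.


Step 1: J = q * D * (dn/dx)
Step 2: J = 1.602e-19 * 28.8 * 3.73e+16
Step 3: J = 1.72e-01 A/cm^2

1.72e-01


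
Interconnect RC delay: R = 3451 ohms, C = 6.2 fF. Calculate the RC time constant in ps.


Step 1: tau = R * C
Step 2: tau = 3451 * 6.2 fF = 3451 * 6.2e-15 F
Step 3: tau = 2.13962e-11 s = 21.3962 ps

21.3962


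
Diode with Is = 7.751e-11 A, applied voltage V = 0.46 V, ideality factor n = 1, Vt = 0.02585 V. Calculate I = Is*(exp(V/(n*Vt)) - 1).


Step 1: V/(n*Vt) = 0.46/(1*0.02585) = 17.7950
Step 2: exp(17.7950) = 5.3490e+07
Step 3: I = 7.751e-11 * (5.3490e+07 - 1) = 4.15e-03 A

4.15e-03


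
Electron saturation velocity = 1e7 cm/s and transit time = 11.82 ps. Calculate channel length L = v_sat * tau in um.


Step 1: tau in seconds = 11.82 ps * 1e-12 = 1.1820e-11 s
Step 2: L = v_sat * tau = 1e7 * 1.1820e-11 = 1.1820e-04 cm
Step 3: L in um = 1.1820e-04 * 1e4 = 1.182 um

1.182


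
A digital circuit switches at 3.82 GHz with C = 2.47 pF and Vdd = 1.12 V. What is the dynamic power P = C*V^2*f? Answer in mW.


Step 1: V^2 = 1.12^2 = 1.2544 V^2
Step 2: P = C*V^2*f = 2.47e-12 F * 1.2544 * 3.82e9 Hz
Step 3: P = 1.183576576e-02 W
Step 4: P = 11.836 mW

11.836


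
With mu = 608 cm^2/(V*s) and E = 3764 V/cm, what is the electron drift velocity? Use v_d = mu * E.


Step 1: v_d = mu * E
Step 2: v_d = 608 * 3764 = 2288512
Step 3: v_d = 2.29e+06 cm/s

2.29e+06


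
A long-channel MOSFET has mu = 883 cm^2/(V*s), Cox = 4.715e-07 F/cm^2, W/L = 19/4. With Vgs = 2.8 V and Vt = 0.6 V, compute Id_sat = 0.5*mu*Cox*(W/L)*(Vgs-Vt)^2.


Step 1: Overdrive voltage Vov = Vgs - Vt = 2.8 - 0.6 = 2.2 V
Step 2: W/L = 19/4 = 4.75
Step 3: Id = 0.5 * 883 * 4.715e-07 * 4.75 * 2.2^2
Step 4: Id = 4.79e-03 A

4.79e-03


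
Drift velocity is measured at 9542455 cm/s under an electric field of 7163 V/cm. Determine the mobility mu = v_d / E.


Step 1: mu = v_d / E
Step 2: mu = 9542455 / 7163
Step 3: mu = 1332.19 cm^2/(V*s)

1332.19


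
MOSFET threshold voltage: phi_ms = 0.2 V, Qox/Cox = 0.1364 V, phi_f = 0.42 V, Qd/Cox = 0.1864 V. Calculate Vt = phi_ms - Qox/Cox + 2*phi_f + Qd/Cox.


Step 1: Vt = phi_ms - Qox/Cox + 2*phi_f + Qd/Cox
Step 2: Vt = 0.2 - 0.1364 + 2*0.42 + 0.1864
Step 3: Vt = 0.2 - 0.1364 + 0.84 + 0.1864
Step 4: Vt = 1.09 V

1.09


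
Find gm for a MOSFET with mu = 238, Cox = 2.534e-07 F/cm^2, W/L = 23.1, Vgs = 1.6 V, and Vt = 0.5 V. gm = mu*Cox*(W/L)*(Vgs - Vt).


Step 1: Vov = Vgs - Vt = 1.6 - 0.5 = 1.1 V
Step 2: gm = mu * Cox * (W/L) * Vov
Step 3: gm = 238 * 2.534e-07 * 23.1 * 1.1 = 1.53e-03 S

1.53e-03


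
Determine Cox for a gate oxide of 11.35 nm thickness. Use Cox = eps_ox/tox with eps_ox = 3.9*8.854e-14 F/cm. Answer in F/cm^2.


Step 1: eps_ox = 3.9 * 8.854e-14 = 3.45306e-13 F/cm
Step 2: tox in cm = 11.35 nm * 1e-7 = 1.1350e-06 cm
Step 3: Cox = 3.45306e-13 / 1.1350e-06 = 3.04e-07 F/cm^2

3.04e-07


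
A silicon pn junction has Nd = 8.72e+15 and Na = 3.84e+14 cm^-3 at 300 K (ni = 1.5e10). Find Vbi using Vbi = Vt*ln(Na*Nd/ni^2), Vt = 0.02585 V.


Step 1: Compute Na*Nd/ni^2 = 3.84e+14 * 8.72e+15 / (1.5e10)^2 = 1.4882e+10
Step 2: ln(1.4882e+10) = 23.4234
Step 3: Vbi = 0.02585 * 23.4234 = 0.605 V

0.605


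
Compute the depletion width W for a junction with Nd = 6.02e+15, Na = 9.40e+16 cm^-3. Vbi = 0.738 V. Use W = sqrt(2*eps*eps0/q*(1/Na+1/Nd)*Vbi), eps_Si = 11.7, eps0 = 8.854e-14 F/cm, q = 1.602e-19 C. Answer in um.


Step 1: 1/Na + 1/Nd = 1/9.40e+16 + 1/6.02e+15 = 1.76751e-16
Step 2: 2*eps*eps0/q = 2*11.7*8.854e-14/1.602e-19 = 1.293281e+07
Step 3: W^2 = 1.293281e+07 * 1.76751e-16 * 0.738 = 1.68698e-09
Step 4: W = sqrt(1.68698e-09) = 4.107e-05 cm = 0.4107 um

0.4107


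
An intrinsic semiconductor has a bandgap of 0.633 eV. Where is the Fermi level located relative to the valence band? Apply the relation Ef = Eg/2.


Step 1: For an intrinsic semiconductor, the Fermi level sits at midgap.
Step 2: Ef = Eg / 2 = 0.633 / 2 = 0.3165 eV

0.3165


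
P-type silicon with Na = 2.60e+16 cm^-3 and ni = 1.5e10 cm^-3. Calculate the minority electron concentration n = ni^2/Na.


Step 1: Majority hole concentration p ≈ Na = 2.60e+16 cm^-3
Step 2: n = ni^2 / Na = (1.5e10)^2 / 2.60e+16
Step 3: n = 8.65e+03 cm^-3

8.65e+03


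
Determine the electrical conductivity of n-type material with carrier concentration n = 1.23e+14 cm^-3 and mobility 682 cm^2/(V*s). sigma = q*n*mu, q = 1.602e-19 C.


Step 1: sigma = q * n * mu
Step 2: sigma = 1.602e-19 * 1.23e+14 * 682
Step 3: sigma = 1.344e-02 S/cm

1.344e-02


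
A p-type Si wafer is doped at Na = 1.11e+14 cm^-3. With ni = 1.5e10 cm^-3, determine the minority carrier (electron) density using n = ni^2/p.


Step 1: Majority hole concentration p ≈ Na = 1.11e+14 cm^-3
Step 2: n = ni^2 / Na = (1.5e10)^2 / 1.11e+14
Step 3: n = 2.03e+06 cm^-3

2.03e+06


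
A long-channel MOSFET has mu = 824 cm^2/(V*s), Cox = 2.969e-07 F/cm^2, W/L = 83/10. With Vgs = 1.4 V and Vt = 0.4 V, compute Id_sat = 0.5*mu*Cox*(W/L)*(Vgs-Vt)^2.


Step 1: Overdrive voltage Vov = Vgs - Vt = 1.4 - 0.4 = 1.0 V
Step 2: W/L = 83/10 = 8.3
Step 3: Id = 0.5 * 824 * 2.969e-07 * 8.3 * 1.0^2
Step 4: Id = 1.02e-03 A

1.02e-03


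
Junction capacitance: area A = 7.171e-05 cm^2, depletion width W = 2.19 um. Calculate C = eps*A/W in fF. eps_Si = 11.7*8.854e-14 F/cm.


Step 1: eps_Si = 11.7 * 8.854e-14 = 1.035918e-12 F/cm
Step 2: W in cm = 2.19 * 1e-4 = 2.19e-04 cm
Step 3: C = 1.035918e-12 * 7.171e-05 / 2.19e-04 = 3.392040e-13 F
Step 4: C = 339.2 fF

339.2


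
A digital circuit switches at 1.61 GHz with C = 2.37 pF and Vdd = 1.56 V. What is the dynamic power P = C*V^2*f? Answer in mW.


Step 1: V^2 = 1.56^2 = 2.4336 V^2
Step 2: P = C*V^2*f = 2.37e-12 F * 2.4336 * 1.61e9 Hz
Step 3: P = 9.28588752e-03 W
Step 4: P = 9.286 mW

9.286


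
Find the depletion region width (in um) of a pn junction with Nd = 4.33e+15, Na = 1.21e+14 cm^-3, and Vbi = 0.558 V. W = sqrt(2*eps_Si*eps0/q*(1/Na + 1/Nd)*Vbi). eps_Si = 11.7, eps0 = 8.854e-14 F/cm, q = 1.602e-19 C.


Step 1: 1/Na + 1/Nd = 1/1.21e+14 + 1/4.33e+15 = 8.49541e-15
Step 2: 2*eps*eps0/q = 2*11.7*8.854e-14/1.602e-19 = 1.293281e+07
Step 3: W^2 = 1.293281e+07 * 8.49541e-15 * 0.558 = 6.13072e-08
Step 4: W = sqrt(6.13072e-08) = 2.476e-04 cm = 2.476 um

2.476


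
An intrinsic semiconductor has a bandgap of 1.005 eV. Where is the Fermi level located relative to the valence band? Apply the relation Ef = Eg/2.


Step 1: For an intrinsic semiconductor, the Fermi level sits at midgap.
Step 2: Ef = Eg / 2 = 1.005 / 2 = 0.5025 eV

0.5025


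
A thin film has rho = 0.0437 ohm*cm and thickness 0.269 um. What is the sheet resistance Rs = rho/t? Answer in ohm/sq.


Step 1: Convert thickness to cm: t = 0.269 um = 2.6900e-05 cm
Step 2: Rs = rho / t = 0.0437 / 2.6900e-05
Step 3: Rs = 1624.5 ohm/sq

1624.5


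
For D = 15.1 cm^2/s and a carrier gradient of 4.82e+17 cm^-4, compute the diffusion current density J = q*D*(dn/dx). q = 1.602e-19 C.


Step 1: J = q * D * (dn/dx)
Step 2: J = 1.602e-19 * 15.1 * 4.82e+17
Step 3: J = 1.17e+00 A/cm^2

1.17e+00


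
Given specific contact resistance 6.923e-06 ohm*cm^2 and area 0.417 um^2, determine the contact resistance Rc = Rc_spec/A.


Step 1: Convert area to cm^2: 0.417 um^2 = 4.1700e-09 cm^2
Step 2: Rc = Rc_spec / A = 6.923e-06 / 4.1700e-09
Step 3: Rc = 1.66e+03 ohms

1.66e+03


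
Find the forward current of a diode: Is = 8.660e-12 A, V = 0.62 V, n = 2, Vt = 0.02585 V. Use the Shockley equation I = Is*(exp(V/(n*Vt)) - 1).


Step 1: V/(n*Vt) = 0.62/(2*0.02585) = 11.9923
Step 2: exp(11.9923) = 1.6151e+05
Step 3: I = 8.660e-12 * (1.6151e+05 - 1) = 1.40e-06 A

1.40e-06


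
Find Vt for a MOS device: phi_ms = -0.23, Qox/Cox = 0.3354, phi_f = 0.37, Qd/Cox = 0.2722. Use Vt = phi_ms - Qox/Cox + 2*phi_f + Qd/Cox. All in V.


Step 1: Vt = phi_ms - Qox/Cox + 2*phi_f + Qd/Cox
Step 2: Vt = -0.23 - 0.3354 + 2*0.37 + 0.2722
Step 3: Vt = -0.23 - 0.3354 + 0.74 + 0.2722
Step 4: Vt = 0.4468 V

0.4468


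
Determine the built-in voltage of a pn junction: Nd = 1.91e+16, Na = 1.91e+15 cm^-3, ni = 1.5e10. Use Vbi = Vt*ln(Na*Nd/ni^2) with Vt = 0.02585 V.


Step 1: Compute Na*Nd/ni^2 = 1.91e+15 * 1.91e+16 / (1.5e10)^2 = 1.6214e+11
Step 2: ln(1.6214e+11) = 25.8117
Step 3: Vbi = 0.02585 * 25.8117 = 0.667 V

0.667


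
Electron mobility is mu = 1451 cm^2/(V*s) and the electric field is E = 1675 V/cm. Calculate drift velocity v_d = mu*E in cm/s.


Step 1: v_d = mu * E
Step 2: v_d = 1451 * 1675 = 2430425
Step 3: v_d = 2.43e+06 cm/s

2.43e+06


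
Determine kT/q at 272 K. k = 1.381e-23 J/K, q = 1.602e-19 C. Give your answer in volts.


Step 1: kT = 1.381e-23 * 272 = 3.75632e-21 J
Step 2: Vt = kT/q = 3.75632e-21 / 1.602e-19
Step 3: Vt = 0.02345 V

0.02345


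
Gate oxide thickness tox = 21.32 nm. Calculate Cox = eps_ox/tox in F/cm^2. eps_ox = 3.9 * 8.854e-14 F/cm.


Step 1: eps_ox = 3.9 * 8.854e-14 = 3.45306e-13 F/cm
Step 2: tox in cm = 21.32 nm * 1e-7 = 2.1320e-06 cm
Step 3: Cox = 3.45306e-13 / 2.1320e-06 = 1.62e-07 F/cm^2

1.62e-07


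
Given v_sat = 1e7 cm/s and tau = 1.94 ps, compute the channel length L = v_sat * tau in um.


Step 1: tau in seconds = 1.94 ps * 1e-12 = 1.9400e-12 s
Step 2: L = v_sat * tau = 1e7 * 1.9400e-12 = 1.9400e-05 cm
Step 3: L in um = 1.9400e-05 * 1e4 = 0.194 um

0.194


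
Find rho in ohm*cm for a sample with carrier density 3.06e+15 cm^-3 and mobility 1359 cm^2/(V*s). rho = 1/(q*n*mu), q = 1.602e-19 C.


Step 1: sigma = q * n * mu = 1.602e-19 * 3.06e+15 * 1359 = 6.66198e-01 S/cm
Step 2: rho = 1 / sigma = 1 / 6.66198e-01 = 1.501 ohm*cm

1.501


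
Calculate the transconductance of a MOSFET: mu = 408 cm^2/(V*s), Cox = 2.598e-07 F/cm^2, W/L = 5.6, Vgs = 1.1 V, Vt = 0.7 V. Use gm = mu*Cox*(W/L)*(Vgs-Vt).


Step 1: Vov = Vgs - Vt = 1.1 - 0.7 = 0.4 V
Step 2: gm = mu * Cox * (W/L) * Vov
Step 3: gm = 408 * 2.598e-07 * 5.6 * 0.4 = 2.37e-04 S

2.37e-04


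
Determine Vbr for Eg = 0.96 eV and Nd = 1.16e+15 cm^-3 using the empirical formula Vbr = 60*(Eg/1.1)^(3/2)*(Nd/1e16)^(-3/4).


Step 1: Eg/1.1 = 0.96/1.1 = 0.872727
Step 2: (Eg/1.1)^1.5 = 0.872727^1.5 = 0.815300
Step 3: (Nd/1e16)^(-0.75) = (0.116)^(-0.75) = 5.031025
Step 4: Vbr = 60 * 0.815300 * 5.031025 = 246.1 V

246.1


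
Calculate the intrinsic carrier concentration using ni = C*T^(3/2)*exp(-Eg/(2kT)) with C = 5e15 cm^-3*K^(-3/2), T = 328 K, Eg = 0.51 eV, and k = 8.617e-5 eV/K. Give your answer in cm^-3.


Step 1: Compute kT = 8.617e-5 * 328 = 0.02826376 eV
Step 2: Exponent = -Eg/(2kT) = -0.51/(2*0.02826376) = -9.02215
Step 3: T^(3/2) = 328^1.5 = 5940.33
Step 4: ni = 5e15 * 5940.33 * exp(-9.02215) = 3.59e+15 cm^-3

3.59e+15


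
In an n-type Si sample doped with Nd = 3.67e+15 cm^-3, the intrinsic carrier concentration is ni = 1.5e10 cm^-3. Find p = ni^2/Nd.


Step 1: Since Nd >> ni, n ≈ Nd = 3.67e+15 cm^-3
Step 2: p = ni^2 / n = (1.5e10)^2 / 3.67e+15
Step 3: p = 2.25e20 / 3.67e+15 = 6.13e+04 cm^-3

6.13e+04


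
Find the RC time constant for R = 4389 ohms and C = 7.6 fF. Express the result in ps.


Step 1: tau = R * C
Step 2: tau = 4389 * 7.6 fF = 4389 * 7.6e-15 F
Step 3: tau = 3.33564e-11 s = 33.3564 ps

33.3564


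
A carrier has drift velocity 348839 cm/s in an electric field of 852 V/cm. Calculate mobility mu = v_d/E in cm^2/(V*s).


Step 1: mu = v_d / E
Step 2: mu = 348839 / 852
Step 3: mu = 409.44 cm^2/(V*s)

409.44


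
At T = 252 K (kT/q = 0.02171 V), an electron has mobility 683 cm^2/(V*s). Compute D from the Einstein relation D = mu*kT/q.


Step 1: D = mu * (kT/q)
Step 2: D = 683 * 0.02171
Step 3: D = 14.83 cm^2/s

14.83


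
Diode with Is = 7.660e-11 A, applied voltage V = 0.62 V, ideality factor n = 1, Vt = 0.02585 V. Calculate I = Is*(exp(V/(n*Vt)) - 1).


Step 1: V/(n*Vt) = 0.62/(1*0.02585) = 23.9845
Step 2: exp(23.9845) = 2.6082e+10
Step 3: I = 7.660e-11 * (2.6082e+10 - 1) = 2.00e+00 A

2.00e+00


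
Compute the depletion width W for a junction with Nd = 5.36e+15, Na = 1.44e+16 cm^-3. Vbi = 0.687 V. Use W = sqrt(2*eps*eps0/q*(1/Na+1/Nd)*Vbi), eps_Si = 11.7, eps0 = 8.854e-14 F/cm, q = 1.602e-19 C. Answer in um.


Step 1: 1/Na + 1/Nd = 1/1.44e+16 + 1/5.36e+15 = 2.56012e-16
Step 2: 2*eps*eps0/q = 2*11.7*8.854e-14/1.602e-19 = 1.293281e+07
Step 3: W^2 = 1.293281e+07 * 2.56012e-16 * 0.687 = 2.27463e-09
Step 4: W = sqrt(2.27463e-09) = 4.769e-05 cm = 0.4769 um

0.4769


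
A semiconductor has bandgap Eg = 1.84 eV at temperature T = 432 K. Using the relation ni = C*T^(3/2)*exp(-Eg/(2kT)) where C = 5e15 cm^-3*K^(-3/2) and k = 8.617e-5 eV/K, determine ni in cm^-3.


Step 1: Compute kT = 8.617e-5 * 432 = 0.03722544 eV
Step 2: Exponent = -Eg/(2kT) = -1.84/(2*0.03722544) = -24.71428
Step 3: T^(3/2) = 432^1.5 = 8978.95
Step 4: ni = 5e15 * 8978.95 * exp(-24.71428) = 8.30e+08 cm^-3

8.30e+08


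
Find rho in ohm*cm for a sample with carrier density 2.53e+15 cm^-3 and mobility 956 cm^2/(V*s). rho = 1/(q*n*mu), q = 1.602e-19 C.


Step 1: sigma = q * n * mu = 1.602e-19 * 2.53e+15 * 956 = 3.87473e-01 S/cm
Step 2: rho = 1 / sigma = 1 / 3.87473e-01 = 2.581 ohm*cm

2.581


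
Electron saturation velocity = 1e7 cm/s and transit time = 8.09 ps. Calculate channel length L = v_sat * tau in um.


Step 1: tau in seconds = 8.09 ps * 1e-12 = 8.0900e-12 s
Step 2: L = v_sat * tau = 1e7 * 8.0900e-12 = 8.0900e-05 cm
Step 3: L in um = 8.0900e-05 * 1e4 = 0.809 um

0.809


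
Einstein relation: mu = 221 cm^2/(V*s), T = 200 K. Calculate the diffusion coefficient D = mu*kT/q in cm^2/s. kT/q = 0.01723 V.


Step 1: D = mu * (kT/q)
Step 2: D = 221 * 0.01723
Step 3: D = 3.81 cm^2/s

3.81


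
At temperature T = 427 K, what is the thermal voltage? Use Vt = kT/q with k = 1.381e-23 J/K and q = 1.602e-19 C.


Step 1: kT = 1.381e-23 * 427 = 5.89687e-21 J
Step 2: Vt = kT/q = 5.89687e-21 / 1.602e-19
Step 3: Vt = 0.03681 V

0.03681


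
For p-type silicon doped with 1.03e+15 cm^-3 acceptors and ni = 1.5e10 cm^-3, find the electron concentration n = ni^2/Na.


Step 1: Majority hole concentration p ≈ Na = 1.03e+15 cm^-3
Step 2: n = ni^2 / Na = (1.5e10)^2 / 1.03e+15
Step 3: n = 2.18e+05 cm^-3

2.18e+05


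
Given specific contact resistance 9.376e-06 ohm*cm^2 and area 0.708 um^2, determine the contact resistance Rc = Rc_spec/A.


Step 1: Convert area to cm^2: 0.708 um^2 = 7.0800e-09 cm^2
Step 2: Rc = Rc_spec / A = 9.376e-06 / 7.0800e-09
Step 3: Rc = 1.32e+03 ohms

1.32e+03


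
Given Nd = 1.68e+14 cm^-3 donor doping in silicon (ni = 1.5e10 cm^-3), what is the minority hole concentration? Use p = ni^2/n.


Step 1: Since Nd >> ni, n ≈ Nd = 1.68e+14 cm^-3
Step 2: p = ni^2 / n = (1.5e10)^2 / 1.68e+14
Step 3: p = 2.25e20 / 1.68e+14 = 1.34e+06 cm^-3

1.34e+06


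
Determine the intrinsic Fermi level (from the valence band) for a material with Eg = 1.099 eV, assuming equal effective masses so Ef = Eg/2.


Step 1: For an intrinsic semiconductor, the Fermi level sits at midgap.
Step 2: Ef = Eg / 2 = 1.099 / 2 = 0.5495 eV

0.5495


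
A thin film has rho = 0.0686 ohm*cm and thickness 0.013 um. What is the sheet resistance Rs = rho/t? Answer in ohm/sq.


Step 1: Convert thickness to cm: t = 0.013 um = 1.3000e-06 cm
Step 2: Rs = rho / t = 0.0686 / 1.3000e-06
Step 3: Rs = 52769.2 ohm/sq

52769.2


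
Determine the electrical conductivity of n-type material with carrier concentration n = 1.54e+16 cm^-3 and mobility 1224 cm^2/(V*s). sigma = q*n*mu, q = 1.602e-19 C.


Step 1: sigma = q * n * mu
Step 2: sigma = 1.602e-19 * 1.54e+16 * 1224
Step 3: sigma = 3.020e+00 S/cm

3.020e+00


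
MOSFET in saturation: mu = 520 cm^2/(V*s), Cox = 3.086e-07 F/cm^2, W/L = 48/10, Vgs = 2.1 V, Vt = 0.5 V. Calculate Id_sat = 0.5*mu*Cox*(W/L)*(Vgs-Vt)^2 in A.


Step 1: Overdrive voltage Vov = Vgs - Vt = 2.1 - 0.5 = 1.6 V
Step 2: W/L = 48/10 = 4.8
Step 3: Id = 0.5 * 520 * 3.086e-07 * 4.8 * 1.6^2
Step 4: Id = 9.86e-04 A

9.86e-04


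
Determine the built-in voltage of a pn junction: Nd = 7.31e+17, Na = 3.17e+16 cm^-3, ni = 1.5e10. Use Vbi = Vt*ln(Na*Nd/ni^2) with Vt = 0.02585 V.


Step 1: Compute Na*Nd/ni^2 = 3.17e+16 * 7.31e+17 / (1.5e10)^2 = 1.0299e+14
Step 2: ln(1.0299e+14) = 32.2657
Step 3: Vbi = 0.02585 * 32.2657 = 0.834 V

0.834


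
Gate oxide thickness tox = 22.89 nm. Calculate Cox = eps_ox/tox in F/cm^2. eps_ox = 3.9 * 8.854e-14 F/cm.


Step 1: eps_ox = 3.9 * 8.854e-14 = 3.45306e-13 F/cm
Step 2: tox in cm = 22.89 nm * 1e-7 = 2.2890e-06 cm
Step 3: Cox = 3.45306e-13 / 2.2890e-06 = 1.51e-07 F/cm^2

1.51e-07


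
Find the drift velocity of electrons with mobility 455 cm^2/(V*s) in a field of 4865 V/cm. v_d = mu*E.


Step 1: v_d = mu * E
Step 2: v_d = 455 * 4865 = 2213575
Step 3: v_d = 2.21e+06 cm/s

2.21e+06


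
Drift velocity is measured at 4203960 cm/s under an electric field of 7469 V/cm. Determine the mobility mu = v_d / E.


Step 1: mu = v_d / E
Step 2: mu = 4203960 / 7469
Step 3: mu = 562.85 cm^2/(V*s)

562.85


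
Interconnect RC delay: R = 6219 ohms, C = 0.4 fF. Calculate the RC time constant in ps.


Step 1: tau = R * C
Step 2: tau = 6219 * 0.4 fF = 6219 * 4.0e-16 F
Step 3: tau = 2.4876e-12 s = 2.4876 ps

2.4876


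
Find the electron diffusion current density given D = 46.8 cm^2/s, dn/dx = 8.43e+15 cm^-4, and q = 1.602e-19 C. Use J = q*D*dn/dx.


Step 1: J = q * D * (dn/dx)
Step 2: J = 1.602e-19 * 46.8 * 8.43e+15
Step 3: J = 6.32e-02 A/cm^2

6.32e-02


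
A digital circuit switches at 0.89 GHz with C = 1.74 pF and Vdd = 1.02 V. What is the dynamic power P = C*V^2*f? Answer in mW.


Step 1: V^2 = 1.02^2 = 1.0404 V^2
Step 2: P = C*V^2*f = 1.74e-12 F * 1.0404 * 0.89e9 Hz
Step 3: P = 1.61116344e-03 W
Step 4: P = 1.611 mW

1.611


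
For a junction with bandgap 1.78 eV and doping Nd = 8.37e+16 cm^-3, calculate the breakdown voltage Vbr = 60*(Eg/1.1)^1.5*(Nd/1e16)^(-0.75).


Step 1: Eg/1.1 = 1.78/1.1 = 1.618182
Step 2: (Eg/1.1)^1.5 = 1.618182^1.5 = 2.058453
Step 3: (Nd/1e16)^(-0.75) = (8.37)^(-0.75) = 0.203215
Step 4: Vbr = 60 * 2.058453 * 0.203215 = 25.1 V

25.1


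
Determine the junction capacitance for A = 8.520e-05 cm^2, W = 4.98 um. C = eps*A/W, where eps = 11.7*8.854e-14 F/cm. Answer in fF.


Step 1: eps_Si = 11.7 * 8.854e-14 = 1.035918e-12 F/cm
Step 2: W in cm = 4.98 * 1e-4 = 4.98e-04 cm
Step 3: C = 1.035918e-12 * 8.520e-05 / 4.98e-04 = 1.772293e-13 F
Step 4: C = 177.23 fF

177.23


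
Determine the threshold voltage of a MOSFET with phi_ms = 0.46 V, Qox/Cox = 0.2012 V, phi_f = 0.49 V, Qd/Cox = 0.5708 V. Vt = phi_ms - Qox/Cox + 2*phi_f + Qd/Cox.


Step 1: Vt = phi_ms - Qox/Cox + 2*phi_f + Qd/Cox
Step 2: Vt = 0.46 - 0.2012 + 2*0.49 + 0.5708
Step 3: Vt = 0.46 - 0.2012 + 0.98 + 0.5708
Step 4: Vt = 1.8096 V

1.8096


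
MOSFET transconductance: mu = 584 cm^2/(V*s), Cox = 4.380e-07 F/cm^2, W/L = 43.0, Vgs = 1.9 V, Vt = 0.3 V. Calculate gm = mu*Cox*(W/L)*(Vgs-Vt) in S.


Step 1: Vov = Vgs - Vt = 1.9 - 0.3 = 1.6 V
Step 2: gm = mu * Cox * (W/L) * Vov
Step 3: gm = 584 * 4.380e-07 * 43.0 * 1.6 = 1.76e-02 S

1.76e-02


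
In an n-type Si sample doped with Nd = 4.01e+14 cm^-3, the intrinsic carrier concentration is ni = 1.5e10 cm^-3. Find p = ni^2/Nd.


Step 1: Since Nd >> ni, n ≈ Nd = 4.01e+14 cm^-3
Step 2: p = ni^2 / n = (1.5e10)^2 / 4.01e+14
Step 3: p = 2.25e20 / 4.01e+14 = 5.61e+05 cm^-3

5.61e+05


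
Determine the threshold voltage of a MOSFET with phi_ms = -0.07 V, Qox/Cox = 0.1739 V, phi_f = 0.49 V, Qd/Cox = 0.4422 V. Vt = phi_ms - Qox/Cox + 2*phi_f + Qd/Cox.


Step 1: Vt = phi_ms - Qox/Cox + 2*phi_f + Qd/Cox
Step 2: Vt = -0.07 - 0.1739 + 2*0.49 + 0.4422
Step 3: Vt = -0.07 - 0.1739 + 0.98 + 0.4422
Step 4: Vt = 1.1783 V

1.1783


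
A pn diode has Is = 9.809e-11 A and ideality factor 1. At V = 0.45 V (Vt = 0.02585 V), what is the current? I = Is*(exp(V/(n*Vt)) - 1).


Step 1: V/(n*Vt) = 0.45/(1*0.02585) = 17.4081
Step 2: exp(17.4081) = 3.6328e+07
Step 3: I = 9.809e-11 * (3.6328e+07 - 1) = 3.56e-03 A

3.56e-03


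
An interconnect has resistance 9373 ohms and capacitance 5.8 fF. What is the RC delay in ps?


Step 1: tau = R * C
Step 2: tau = 9373 * 5.8 fF = 9373 * 5.8e-15 F
Step 3: tau = 5.43634e-11 s = 54.3634 ps

54.3634


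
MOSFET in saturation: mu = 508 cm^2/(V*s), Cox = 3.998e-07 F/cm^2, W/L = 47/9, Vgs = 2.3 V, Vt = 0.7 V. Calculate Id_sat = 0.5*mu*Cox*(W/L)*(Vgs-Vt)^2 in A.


Step 1: Overdrive voltage Vov = Vgs - Vt = 2.3 - 0.7 = 1.6 V
Step 2: W/L = 47/9 = 5.22222
Step 3: Id = 0.5 * 508 * 3.998e-07 * 5.22222 * 1.6^2
Step 4: Id = 1.36e-03 A

1.36e-03


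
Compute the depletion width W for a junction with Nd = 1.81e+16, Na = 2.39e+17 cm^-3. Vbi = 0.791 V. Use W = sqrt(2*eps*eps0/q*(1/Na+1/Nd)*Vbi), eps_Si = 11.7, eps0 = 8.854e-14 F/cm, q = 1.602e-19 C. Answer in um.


Step 1: 1/Na + 1/Nd = 1/2.39e+17 + 1/1.81e+16 = 5.94327e-17
Step 2: 2*eps*eps0/q = 2*11.7*8.854e-14/1.602e-19 = 1.293281e+07
Step 3: W^2 = 1.293281e+07 * 5.94327e-17 * 0.791 = 6.07988e-10
Step 4: W = sqrt(6.07988e-10) = 2.466e-05 cm = 0.2466 um

0.2466


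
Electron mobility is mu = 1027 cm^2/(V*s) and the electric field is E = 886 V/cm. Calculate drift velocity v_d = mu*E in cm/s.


Step 1: v_d = mu * E
Step 2: v_d = 1027 * 886 = 909922
Step 3: v_d = 9.10e+05 cm/s

9.10e+05


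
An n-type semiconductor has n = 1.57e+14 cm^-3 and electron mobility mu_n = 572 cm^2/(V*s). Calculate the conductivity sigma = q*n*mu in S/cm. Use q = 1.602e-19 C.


Step 1: sigma = q * n * mu
Step 2: sigma = 1.602e-19 * 1.57e+14 * 572
Step 3: sigma = 1.439e-02 S/cm

1.439e-02


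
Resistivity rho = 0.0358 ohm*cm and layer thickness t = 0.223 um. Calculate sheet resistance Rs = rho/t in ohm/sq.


Step 1: Convert thickness to cm: t = 0.223 um = 2.2300e-05 cm
Step 2: Rs = rho / t = 0.0358 / 2.2300e-05
Step 3: Rs = 1605.4 ohm/sq

1605.4


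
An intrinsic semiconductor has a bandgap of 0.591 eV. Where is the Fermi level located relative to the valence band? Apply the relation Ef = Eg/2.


Step 1: For an intrinsic semiconductor, the Fermi level sits at midgap.
Step 2: Ef = Eg / 2 = 0.591 / 2 = 0.2955 eV

0.2955


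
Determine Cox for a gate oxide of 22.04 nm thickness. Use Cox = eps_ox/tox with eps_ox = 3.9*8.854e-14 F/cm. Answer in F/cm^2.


Step 1: eps_ox = 3.9 * 8.854e-14 = 3.45306e-13 F/cm
Step 2: tox in cm = 22.04 nm * 1e-7 = 2.2040e-06 cm
Step 3: Cox = 3.45306e-13 / 2.2040e-06 = 1.57e-07 F/cm^2

1.57e-07


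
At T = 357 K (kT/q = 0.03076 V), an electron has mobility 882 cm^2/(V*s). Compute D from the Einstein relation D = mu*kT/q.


Step 1: D = mu * (kT/q)
Step 2: D = 882 * 0.03076
Step 3: D = 27.13 cm^2/s

27.13


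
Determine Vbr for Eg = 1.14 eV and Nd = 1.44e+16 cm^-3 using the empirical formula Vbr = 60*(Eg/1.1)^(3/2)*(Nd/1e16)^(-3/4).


Step 1: Eg/1.1 = 1.14/1.1 = 1.036364
Step 2: (Eg/1.1)^1.5 = 1.036364^1.5 = 1.055039
Step 3: (Nd/1e16)^(-0.75) = (1.44)^(-0.75) = 0.760726
Step 4: Vbr = 60 * 1.055039 * 0.760726 = 48.2 V

48.2


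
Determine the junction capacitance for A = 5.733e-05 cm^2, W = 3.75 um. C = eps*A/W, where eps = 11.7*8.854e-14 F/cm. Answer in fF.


Step 1: eps_Si = 11.7 * 8.854e-14 = 1.035918e-12 F/cm
Step 2: W in cm = 3.75 * 1e-4 = 3.75e-04 cm
Step 3: C = 1.035918e-12 * 5.733e-05 / 3.75e-04 = 1.583711e-13 F
Step 4: C = 158.37 fF

158.37


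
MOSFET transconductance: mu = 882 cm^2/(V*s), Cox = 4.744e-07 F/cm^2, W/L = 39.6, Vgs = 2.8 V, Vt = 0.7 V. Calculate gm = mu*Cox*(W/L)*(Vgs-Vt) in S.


Step 1: Vov = Vgs - Vt = 2.8 - 0.7 = 2.1 V
Step 2: gm = mu * Cox * (W/L) * Vov
Step 3: gm = 882 * 4.744e-07 * 39.6 * 2.1 = 3.48e-02 S

3.48e-02


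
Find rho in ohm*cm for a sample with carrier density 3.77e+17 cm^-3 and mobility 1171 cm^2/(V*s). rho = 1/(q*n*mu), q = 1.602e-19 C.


Step 1: sigma = q * n * mu = 1.602e-19 * 3.77e+17 * 1171 = 7.07230e+01 S/cm
Step 2: rho = 1 / sigma = 1 / 7.07230e+01 = 0.01414 ohm*cm

0.01414


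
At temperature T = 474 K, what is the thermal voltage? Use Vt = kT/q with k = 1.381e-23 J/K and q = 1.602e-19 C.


Step 1: kT = 1.381e-23 * 474 = 6.54594e-21 J
Step 2: Vt = kT/q = 6.54594e-21 / 1.602e-19
Step 3: Vt = 0.04086 V

0.04086


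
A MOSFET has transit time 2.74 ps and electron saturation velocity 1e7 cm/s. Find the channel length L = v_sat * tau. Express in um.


Step 1: tau in seconds = 2.74 ps * 1e-12 = 2.7400e-12 s
Step 2: L = v_sat * tau = 1e7 * 2.7400e-12 = 2.7400e-05 cm
Step 3: L in um = 2.7400e-05 * 1e4 = 0.274 um

0.274


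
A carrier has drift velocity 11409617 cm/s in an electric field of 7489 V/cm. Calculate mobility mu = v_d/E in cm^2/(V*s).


Step 1: mu = v_d / E
Step 2: mu = 11409617 / 7489
Step 3: mu = 1523.52 cm^2/(V*s)

1523.52


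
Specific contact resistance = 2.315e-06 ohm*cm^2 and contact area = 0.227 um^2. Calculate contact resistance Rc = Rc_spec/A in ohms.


Step 1: Convert area to cm^2: 0.227 um^2 = 2.2700e-09 cm^2
Step 2: Rc = Rc_spec / A = 2.315e-06 / 2.2700e-09
Step 3: Rc = 1.02e+03 ohms

1.02e+03


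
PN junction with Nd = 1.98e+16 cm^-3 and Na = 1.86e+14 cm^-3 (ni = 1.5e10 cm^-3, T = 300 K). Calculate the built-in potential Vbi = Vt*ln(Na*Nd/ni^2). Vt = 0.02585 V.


Step 1: Compute Na*Nd/ni^2 = 1.86e+14 * 1.98e+16 / (1.5e10)^2 = 1.6368e+10
Step 2: ln(1.6368e+10) = 23.5186
Step 3: Vbi = 0.02585 * 23.5186 = 0.608 V

0.608


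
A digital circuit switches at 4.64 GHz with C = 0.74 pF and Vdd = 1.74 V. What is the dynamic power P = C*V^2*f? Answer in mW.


Step 1: V^2 = 1.74^2 = 3.0276 V^2
Step 2: P = C*V^2*f = 0.74e-12 F * 3.0276 * 4.64e9 Hz
Step 3: P = 1.039556736e-02 W
Step 4: P = 10.396 mW

10.396


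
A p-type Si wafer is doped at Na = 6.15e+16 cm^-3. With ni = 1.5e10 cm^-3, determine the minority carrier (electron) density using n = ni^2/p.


Step 1: Majority hole concentration p ≈ Na = 6.15e+16 cm^-3
Step 2: n = ni^2 / Na = (1.5e10)^2 / 6.15e+16
Step 3: n = 3.66e+03 cm^-3

3.66e+03


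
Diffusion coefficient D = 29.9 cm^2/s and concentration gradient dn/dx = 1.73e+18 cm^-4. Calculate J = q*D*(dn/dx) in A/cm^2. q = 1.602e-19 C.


Step 1: J = q * D * (dn/dx)
Step 2: J = 1.602e-19 * 29.9 * 1.73e+18
Step 3: J = 8.29e+00 A/cm^2

8.29e+00


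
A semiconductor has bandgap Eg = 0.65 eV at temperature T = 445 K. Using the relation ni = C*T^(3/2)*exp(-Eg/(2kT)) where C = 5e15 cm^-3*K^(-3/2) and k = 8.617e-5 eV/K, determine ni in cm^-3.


Step 1: Compute kT = 8.617e-5 * 445 = 0.03834565 eV
Step 2: Exponent = -Eg/(2kT) = -0.65/(2*0.03834565) = -8.47554
Step 3: T^(3/2) = 445^1.5 = 9387.29
Step 4: ni = 5e15 * 9387.29 * exp(-8.47554) = 9.79e+15 cm^-3

9.79e+15


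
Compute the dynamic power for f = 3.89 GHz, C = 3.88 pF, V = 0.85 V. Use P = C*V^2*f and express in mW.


Step 1: V^2 = 0.85^2 = 0.7225 V^2
Step 2: P = C*V^2*f = 3.88e-12 F * 0.7225 * 3.89e9 Hz
Step 3: P = 1.0904837e-02 W
Step 4: P = 10.905 mW

10.905


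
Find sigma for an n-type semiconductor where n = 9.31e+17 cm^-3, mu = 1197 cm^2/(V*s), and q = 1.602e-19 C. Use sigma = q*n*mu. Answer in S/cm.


Step 1: sigma = q * n * mu
Step 2: sigma = 1.602e-19 * 9.31e+17 * 1197
Step 3: sigma = 1.785e+02 S/cm

1.785e+02


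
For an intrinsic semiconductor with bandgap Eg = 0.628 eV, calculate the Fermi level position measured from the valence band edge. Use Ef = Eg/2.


Step 1: For an intrinsic semiconductor, the Fermi level sits at midgap.
Step 2: Ef = Eg / 2 = 0.628 / 2 = 0.314 eV

0.314


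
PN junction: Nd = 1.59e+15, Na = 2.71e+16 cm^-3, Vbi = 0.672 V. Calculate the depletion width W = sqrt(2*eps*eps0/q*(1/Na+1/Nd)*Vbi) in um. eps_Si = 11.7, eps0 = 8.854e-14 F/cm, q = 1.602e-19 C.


Step 1: 1/Na + 1/Nd = 1/2.71e+16 + 1/1.59e+15 = 6.65831e-16
Step 2: 2*eps*eps0/q = 2*11.7*8.854e-14/1.602e-19 = 1.293281e+07
Step 3: W^2 = 1.293281e+07 * 6.65831e-16 * 0.672 = 5.78664e-09
Step 4: W = sqrt(5.78664e-09) = 7.607e-05 cm = 0.7607 um

0.7607


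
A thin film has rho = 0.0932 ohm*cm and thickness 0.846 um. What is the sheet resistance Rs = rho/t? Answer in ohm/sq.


Step 1: Convert thickness to cm: t = 0.846 um = 8.4600e-05 cm
Step 2: Rs = rho / t = 0.0932 / 8.4600e-05
Step 3: Rs = 1101.7 ohm/sq

1101.7


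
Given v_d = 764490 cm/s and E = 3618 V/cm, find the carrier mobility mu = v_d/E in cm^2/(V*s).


Step 1: mu = v_d / E
Step 2: mu = 764490 / 3618
Step 3: mu = 211.3 cm^2/(V*s)

211.3


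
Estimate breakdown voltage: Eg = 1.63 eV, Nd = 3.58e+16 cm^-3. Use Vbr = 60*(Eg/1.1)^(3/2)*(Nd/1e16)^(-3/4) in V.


Step 1: Eg/1.1 = 1.63/1.1 = 1.481818
Step 2: (Eg/1.1)^1.5 = 1.481818^1.5 = 1.803816
Step 3: (Nd/1e16)^(-0.75) = (3.58)^(-0.75) = 0.384227
Step 4: Vbr = 60 * 1.803816 * 0.384227 = 41.6 V

41.6


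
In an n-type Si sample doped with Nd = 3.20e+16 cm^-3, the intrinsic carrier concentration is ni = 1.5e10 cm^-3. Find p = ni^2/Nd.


Step 1: Since Nd >> ni, n ≈ Nd = 3.20e+16 cm^-3
Step 2: p = ni^2 / n = (1.5e10)^2 / 3.20e+16
Step 3: p = 2.25e20 / 3.20e+16 = 7.03e+03 cm^-3

7.03e+03


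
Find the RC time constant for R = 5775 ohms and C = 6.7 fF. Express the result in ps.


Step 1: tau = R * C
Step 2: tau = 5775 * 6.7 fF = 5775 * 6.7e-15 F
Step 3: tau = 3.86925e-11 s = 38.6925 ps

38.6925


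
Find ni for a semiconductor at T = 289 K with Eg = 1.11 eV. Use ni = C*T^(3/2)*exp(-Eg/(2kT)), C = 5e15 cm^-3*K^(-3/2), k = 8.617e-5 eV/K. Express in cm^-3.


Step 1: Compute kT = 8.617e-5 * 289 = 0.02490313 eV
Step 2: Exponent = -Eg/(2kT) = -1.11/(2*0.02490313) = -22.28636
Step 3: T^(3/2) = 289^1.5 = 4913.00
Step 4: ni = 5e15 * 4913.00 * exp(-22.28636) = 5.15e+09 cm^-3

5.15e+09


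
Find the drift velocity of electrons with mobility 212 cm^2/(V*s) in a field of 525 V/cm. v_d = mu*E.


Step 1: v_d = mu * E
Step 2: v_d = 212 * 525 = 111300
Step 3: v_d = 1.11e+05 cm/s

1.11e+05


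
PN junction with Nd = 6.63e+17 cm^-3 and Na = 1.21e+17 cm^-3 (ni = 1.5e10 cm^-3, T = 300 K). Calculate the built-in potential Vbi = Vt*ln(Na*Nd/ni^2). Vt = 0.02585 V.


Step 1: Compute Na*Nd/ni^2 = 1.21e+17 * 6.63e+17 / (1.5e10)^2 = 3.5655e+14
Step 2: ln(3.5655e+14) = 33.5075
Step 3: Vbi = 0.02585 * 33.5075 = 0.866 V

0.866


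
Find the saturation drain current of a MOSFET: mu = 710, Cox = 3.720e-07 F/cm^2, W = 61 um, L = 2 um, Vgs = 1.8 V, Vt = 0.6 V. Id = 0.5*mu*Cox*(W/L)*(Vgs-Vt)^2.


Step 1: Overdrive voltage Vov = Vgs - Vt = 1.8 - 0.6 = 1.2 V
Step 2: W/L = 61/2 = 30.5
Step 3: Id = 0.5 * 710 * 3.720e-07 * 30.5 * 1.2^2
Step 4: Id = 5.80e-03 A

5.80e-03


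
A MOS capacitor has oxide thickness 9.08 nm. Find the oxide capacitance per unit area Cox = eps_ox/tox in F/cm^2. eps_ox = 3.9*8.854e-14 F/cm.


Step 1: eps_ox = 3.9 * 8.854e-14 = 3.45306e-13 F/cm
Step 2: tox in cm = 9.08 nm * 1e-7 = 9.0800e-07 cm
Step 3: Cox = 3.45306e-13 / 9.0800e-07 = 3.80e-07 F/cm^2

3.80e-07


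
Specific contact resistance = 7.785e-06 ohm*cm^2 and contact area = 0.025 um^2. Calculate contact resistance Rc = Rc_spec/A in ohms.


Step 1: Convert area to cm^2: 0.025 um^2 = 2.5000e-10 cm^2
Step 2: Rc = Rc_spec / A = 7.785e-06 / 2.5000e-10
Step 3: Rc = 3.11e+04 ohms

3.11e+04


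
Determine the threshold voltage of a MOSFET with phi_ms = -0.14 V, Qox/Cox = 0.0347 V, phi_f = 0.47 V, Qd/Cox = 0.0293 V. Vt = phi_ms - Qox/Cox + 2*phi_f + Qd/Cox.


Step 1: Vt = phi_ms - Qox/Cox + 2*phi_f + Qd/Cox
Step 2: Vt = -0.14 - 0.0347 + 2*0.47 + 0.0293
Step 3: Vt = -0.14 - 0.0347 + 0.94 + 0.0293
Step 4: Vt = 0.7946 V

0.7946


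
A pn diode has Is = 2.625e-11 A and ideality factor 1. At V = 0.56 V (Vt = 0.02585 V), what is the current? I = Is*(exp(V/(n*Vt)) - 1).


Step 1: V/(n*Vt) = 0.56/(1*0.02585) = 21.6634
Step 2: exp(21.6634) = 2.5603e+09
Step 3: I = 2.625e-11 * (2.5603e+09 - 1) = 6.72e-02 A

6.72e-02


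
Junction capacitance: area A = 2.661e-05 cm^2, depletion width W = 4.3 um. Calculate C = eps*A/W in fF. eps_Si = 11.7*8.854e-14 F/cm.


Step 1: eps_Si = 11.7 * 8.854e-14 = 1.035918e-12 F/cm
Step 2: W in cm = 4.3 * 1e-4 = 4.30e-04 cm
Step 3: C = 1.035918e-12 * 2.661e-05 / 4.30e-04 = 6.410646e-14 F
Step 4: C = 64.11 fF

64.11


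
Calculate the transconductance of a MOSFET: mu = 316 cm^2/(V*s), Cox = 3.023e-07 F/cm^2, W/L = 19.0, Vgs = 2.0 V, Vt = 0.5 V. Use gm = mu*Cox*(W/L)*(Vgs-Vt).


Step 1: Vov = Vgs - Vt = 2.0 - 0.5 = 1.5 V
Step 2: gm = mu * Cox * (W/L) * Vov
Step 3: gm = 316 * 3.023e-07 * 19.0 * 1.5 = 2.72e-03 S

2.72e-03


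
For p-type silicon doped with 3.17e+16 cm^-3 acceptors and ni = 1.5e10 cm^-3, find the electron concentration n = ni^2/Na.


Step 1: Majority hole concentration p ≈ Na = 3.17e+16 cm^-3
Step 2: n = ni^2 / Na = (1.5e10)^2 / 3.17e+16
Step 3: n = 7.10e+03 cm^-3

7.10e+03


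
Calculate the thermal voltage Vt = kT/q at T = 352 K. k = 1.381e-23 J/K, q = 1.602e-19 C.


Step 1: kT = 1.381e-23 * 352 = 4.86112e-21 J
Step 2: Vt = kT/q = 4.86112e-21 / 1.602e-19
Step 3: Vt = 0.03034 V

0.03034


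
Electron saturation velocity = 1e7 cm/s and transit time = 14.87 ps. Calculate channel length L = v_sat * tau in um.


Step 1: tau in seconds = 14.87 ps * 1e-12 = 1.4870e-11 s
Step 2: L = v_sat * tau = 1e7 * 1.4870e-11 = 1.4870e-04 cm
Step 3: L in um = 1.4870e-04 * 1e4 = 1.487 um

1.487


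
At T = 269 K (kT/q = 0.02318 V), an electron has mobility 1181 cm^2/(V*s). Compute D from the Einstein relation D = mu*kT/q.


Step 1: D = mu * (kT/q)
Step 2: D = 1181 * 0.02318
Step 3: D = 27.38 cm^2/s

27.38


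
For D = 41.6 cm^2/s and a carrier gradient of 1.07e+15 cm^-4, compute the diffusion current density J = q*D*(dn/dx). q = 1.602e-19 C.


Step 1: J = q * D * (dn/dx)
Step 2: J = 1.602e-19 * 41.6 * 1.07e+15
Step 3: J = 7.13e-03 A/cm^2

7.13e-03


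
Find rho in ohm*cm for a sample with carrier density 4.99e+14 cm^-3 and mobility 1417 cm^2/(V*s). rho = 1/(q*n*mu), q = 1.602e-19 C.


Step 1: sigma = q * n * mu = 1.602e-19 * 4.99e+14 * 1417 = 1.13275e-01 S/cm
Step 2: rho = 1 / sigma = 1 / 1.13275e-01 = 8.828 ohm*cm

8.828


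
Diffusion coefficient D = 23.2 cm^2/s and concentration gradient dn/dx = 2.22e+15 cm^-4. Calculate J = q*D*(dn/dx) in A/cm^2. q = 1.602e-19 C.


Step 1: J = q * D * (dn/dx)
Step 2: J = 1.602e-19 * 23.2 * 2.22e+15
Step 3: J = 8.25e-03 A/cm^2

8.25e-03


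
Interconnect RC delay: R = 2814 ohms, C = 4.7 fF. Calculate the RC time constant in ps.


Step 1: tau = R * C
Step 2: tau = 2814 * 4.7 fF = 2814 * 4.7e-15 F
Step 3: tau = 1.32258e-11 s = 13.2258 ps

13.2258


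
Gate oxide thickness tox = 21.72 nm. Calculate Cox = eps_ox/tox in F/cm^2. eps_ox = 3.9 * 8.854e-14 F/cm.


Step 1: eps_ox = 3.9 * 8.854e-14 = 3.45306e-13 F/cm
Step 2: tox in cm = 21.72 nm * 1e-7 = 2.1720e-06 cm
Step 3: Cox = 3.45306e-13 / 2.1720e-06 = 1.59e-07 F/cm^2

1.59e-07


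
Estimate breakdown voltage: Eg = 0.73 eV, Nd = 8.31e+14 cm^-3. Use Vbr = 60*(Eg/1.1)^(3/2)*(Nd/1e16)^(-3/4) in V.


Step 1: Eg/1.1 = 0.73/1.1 = 0.663636
Step 2: (Eg/1.1)^1.5 = 0.663636^1.5 = 0.540623
Step 3: (Nd/1e16)^(-0.75) = (0.0831)^(-0.75) = 6.460992
Step 4: Vbr = 60 * 0.540623 * 6.460992 = 209.6 V

209.6


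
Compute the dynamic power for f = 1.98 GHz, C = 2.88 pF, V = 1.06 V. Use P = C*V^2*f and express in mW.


Step 1: V^2 = 1.06^2 = 1.1236 V^2
Step 2: P = C*V^2*f = 2.88e-12 F * 1.1236 * 1.98e9 Hz
Step 3: P = 6.40721664e-03 W
Step 4: P = 6.407 mW

6.407


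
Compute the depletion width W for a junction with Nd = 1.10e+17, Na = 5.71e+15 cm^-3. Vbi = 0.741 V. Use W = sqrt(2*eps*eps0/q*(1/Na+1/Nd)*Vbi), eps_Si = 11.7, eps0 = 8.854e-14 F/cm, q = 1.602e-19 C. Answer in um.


Step 1: 1/Na + 1/Nd = 1/5.71e+15 + 1/1.10e+17 = 1.84222e-16
Step 2: 2*eps*eps0/q = 2*11.7*8.854e-14/1.602e-19 = 1.293281e+07
Step 3: W^2 = 1.293281e+07 * 1.84222e-16 * 0.741 = 1.76544e-09
Step 4: W = sqrt(1.76544e-09) = 4.202e-05 cm = 0.4202 um

0.4202


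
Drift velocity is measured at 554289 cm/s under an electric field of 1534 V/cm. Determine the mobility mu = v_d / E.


Step 1: mu = v_d / E
Step 2: mu = 554289 / 1534
Step 3: mu = 361.34 cm^2/(V*s)

361.34
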